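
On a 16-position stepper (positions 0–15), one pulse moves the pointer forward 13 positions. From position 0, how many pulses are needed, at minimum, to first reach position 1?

5

13·5 = 65 = 4·16 + 1, so 13⁻¹ ≡ 5 (mod 16).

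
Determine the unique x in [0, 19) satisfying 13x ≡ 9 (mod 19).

8

The inverse of 13 mod 19 is 3 (since 13·3 = 39 ≡ 1).
So x ≡ 3·9 = 27 ≡ 8 (mod 19).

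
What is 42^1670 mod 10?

4

Last digits of 2^n: 2, 4, 8, 6 (period 4).
1670 mod 4 = 2, so the last digit matches 2^2 = 4.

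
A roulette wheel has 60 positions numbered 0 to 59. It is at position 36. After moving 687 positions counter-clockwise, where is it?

9

687 − 11·60 = 27, so 687 ≡ 27 (mod 60).
(36 − 27) mod 60 = 9.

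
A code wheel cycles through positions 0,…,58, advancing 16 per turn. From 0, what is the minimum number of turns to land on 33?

50

The inverse of 16 mod 59 is 48 (since 16·48 = 768 ≡ 1).
So x ≡ 48·33 = 1584 ≡ 50 (mod 59).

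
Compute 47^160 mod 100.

1

Square-and-reduce mod 100: 47^1≡47, 47^2≡9, 47^4≡81, 47^8≡61, 47^16≡21, 47^32≡41, 47^64≡81, 47^128≡61.
Since 160 = 32 + 128 in binary, 47^160 ≡ 41·61 ≡ 1 (mod 100).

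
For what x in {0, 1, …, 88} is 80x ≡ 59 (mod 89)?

33

80⁻¹ ≡ 79 (mod 89) because 80·79 = 6320 = 71·89 + 1.
So x ≡ 79·59 = 4661 ≡ 33 (mod 89).
Check: 80·33 = 2640 = 29·89 + 59.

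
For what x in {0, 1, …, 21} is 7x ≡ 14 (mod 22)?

7⁻¹ ≡ 19 (mod 22) because 7·19 = 133 = 6·22 + 1.
Multiplying both sides by 19: x ≡ 19·14 = 266 ≡ 2 (mod 22).

2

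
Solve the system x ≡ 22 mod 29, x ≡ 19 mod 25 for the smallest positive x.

544

x ≡ 19 (mod 25) gives x ∈ {19, 44, 69, 94, 119, 144, 169, 194, …}.
The first of these with x mod 29 = 22 is 544.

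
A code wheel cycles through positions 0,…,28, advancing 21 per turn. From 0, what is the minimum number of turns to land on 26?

The inverse of 21 mod 29 is 18 (since 21·18 = 378 ≡ 1).
Multiplying both sides by 18: x ≡ 18·26 = 468 ≡ 4 (mod 29).
Check: 21·4 = 84 = 2·29 + 26.

4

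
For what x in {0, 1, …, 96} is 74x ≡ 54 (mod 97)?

74⁻¹ ≡ 59 (mod 97) because 74·59 = 4366 = 45·97 + 1.
Multiplying both sides by 59: x ≡ 59·54 = 3186 ≡ 82 (mod 97).
Check: 74·82 = 6068 = 62·97 + 54.

82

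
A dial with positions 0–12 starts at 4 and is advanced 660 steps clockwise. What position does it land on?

1

Dividing 660 by 13 gives quotient 50 and remainder 10.
(4 + 10) mod 13 = 1.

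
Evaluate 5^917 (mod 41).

By repeated squaring mod 41: 5^1≡5, 5^2≡25, 5^4≡10, 5^8≡18, 5^16≡37, 5^32≡16, 5^64≡10, 5^128≡18, 5^256≡37, 5^512≡16.
Since 917 = 1 + 4 + 16 + 128 + 256 + 512 in binary, 5^917 ≡ 5·10·37·18·37·16 ≡ 21 (mod 41).

21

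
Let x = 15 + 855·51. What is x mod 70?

10

855·51 = 43605.
43605 mod 70 = 65 (since 622·70 = 43540).
(15 + 65) mod 70 = 10.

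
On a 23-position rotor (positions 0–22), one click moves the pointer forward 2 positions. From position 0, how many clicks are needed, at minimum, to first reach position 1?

12

23 = 11·2 + 1
2 = 2·1 + 0
Back-substituting gives 2·12 ≡ 1 (mod 23).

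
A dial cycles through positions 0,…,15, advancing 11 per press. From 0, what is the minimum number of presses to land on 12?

The inverse of 11 mod 16 is 3 (since 11·3 = 33 ≡ 1).
Multiplying both sides by 3: x ≡ 3·12 = 36 ≡ 4 (mod 16).
Check: 11·4 = 44 = 2·16 + 12.

4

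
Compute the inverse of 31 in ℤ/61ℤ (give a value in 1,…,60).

2

31·2 = 62 = 1·61 + 1, so 31⁻¹ ≡ 2 (mod 61).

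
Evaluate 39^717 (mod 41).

Successive squares of 39 mod 41: 39^1≡39, 39^2≡4, 39^4≡16, 39^8≡10, 39^16≡18, 39^32≡37, 39^64≡16, 39^128≡10, 39^256≡18, 39^512≡37.
717 = 1 + 4 + 8 + 64 + 128 + 512, so 39^717 ≡ 39·16·10·16·10·37 ≡ 5 (mod 41).

5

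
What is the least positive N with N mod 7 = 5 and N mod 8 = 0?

Since 8·1 ≡ 1 (mod 7), take x = 0 + 8·((5−0)·1 mod 7) = 0 + 8·5 = 40.
Check: 40 mod 7 = 5, 40 mod 8 = 0.

40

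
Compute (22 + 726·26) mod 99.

88

726·26 = 18876.
18876 − 190·99 = 66, so 18876 ≡ 66 (mod 99).
(22 + 66) mod 99 = 88.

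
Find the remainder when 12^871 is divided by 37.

Square-and-reduce mod 37: 12^1≡12, 12^2≡33, 12^4≡16, 12^8≡34, 12^16≡9, 12^32≡7, 12^64≡12, 12^128≡33, 12^256≡16, 12^512≡34.
Since 871 = 1 + 2 + 4 + 32 + 64 + 256 + 512 in binary, 12^871 ≡ 12·33·16·7·12·16·34 ≡ 9 (mod 37).

9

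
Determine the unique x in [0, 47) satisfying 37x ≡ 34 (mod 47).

37⁻¹ ≡ 14 (mod 47) because 37·14 = 518 = 11·47 + 1.
Multiplying both sides by 14: x ≡ 14·34 = 476 ≡ 6 (mod 47).

6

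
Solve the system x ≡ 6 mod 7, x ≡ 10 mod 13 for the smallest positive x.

62

x ≡ 6 (mod 7) gives x ∈ {6, 13, 20, 27, 34, 41, 48, 55, …}.
The first of these with x mod 13 = 10 is 62.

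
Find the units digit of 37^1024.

The units digit of 37^n cycles with period 4: 7, 9, 3, 1, …
1024 mod 4 = 0, so the last digit matches 7^4 = 1.

1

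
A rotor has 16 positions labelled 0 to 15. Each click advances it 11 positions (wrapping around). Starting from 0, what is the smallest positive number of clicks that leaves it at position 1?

16 = 1·11 + 5
11 = 2·5 + 1
5 = 5·1 + 0
Back-substituting gives 11·3 ≡ 1 (mod 16).

3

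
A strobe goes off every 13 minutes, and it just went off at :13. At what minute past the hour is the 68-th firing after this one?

57

68·13 = 884.
884 − 14·60 = 44, so 884 ≡ 44 (mod 60).
(13 + 44) mod 60 = 57.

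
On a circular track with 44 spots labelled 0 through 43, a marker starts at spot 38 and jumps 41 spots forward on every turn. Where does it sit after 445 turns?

445·41 = 18245.
18245 − 414·44 = 29, so 18245 ≡ 29 (mod 44).
(38 + 29) mod 44 = 23.

23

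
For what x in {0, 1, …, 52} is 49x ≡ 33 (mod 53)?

5

49⁻¹ ≡ 13 (mod 53) because 49·13 = 637 = 12·53 + 1.
Multiplying both sides by 13: x ≡ 13·33 = 429 ≡ 5 (mod 53).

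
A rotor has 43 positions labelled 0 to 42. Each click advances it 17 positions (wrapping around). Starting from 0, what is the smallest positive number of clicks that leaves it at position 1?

38

17·38 = 646 = 15·43 + 1, so 17⁻¹ ≡ 38 (mod 43).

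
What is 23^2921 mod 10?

3

Powers of 3 mod 10 repeat with period 4: 3, 9, 7, 1.
2921 leaves remainder 1 on division by 4, so 23^2921 ends in 3.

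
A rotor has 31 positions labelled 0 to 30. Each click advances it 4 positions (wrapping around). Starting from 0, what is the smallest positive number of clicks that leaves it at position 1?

31 = 7·4 + 3
4 = 1·3 + 1
3 = 3·1 + 0
Back-substituting gives 4·8 ≡ 1 (mod 31).

8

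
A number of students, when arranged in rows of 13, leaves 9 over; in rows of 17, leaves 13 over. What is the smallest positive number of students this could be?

217

x ≡ 9 (mod 13) gives x ∈ {9, 22, 35, 48, 61, 74, 87, 100, …}.
The first of these with x mod 17 = 13 is 217.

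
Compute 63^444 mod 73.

Square-and-reduce mod 73: 63^1≡63, 63^2≡27, 63^4≡72, 63^8≡1, 63^16≡1, 63^32≡1, 63^64≡1, 63^128≡1, 63^256≡1.
Since 444 = 4 + 8 + 16 + 32 + 128 + 256 in binary, 63^444 ≡ 72·1·1·1·1·1 ≡ 72 (mod 73).

72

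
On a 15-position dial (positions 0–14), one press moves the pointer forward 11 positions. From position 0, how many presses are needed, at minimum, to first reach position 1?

15 = 1·11 + 4
11 = 2·4 + 3
4 = 1·3 + 1
3 = 3·1 + 0
Back-substituting gives 11·11 ≡ 1 (mod 15).

11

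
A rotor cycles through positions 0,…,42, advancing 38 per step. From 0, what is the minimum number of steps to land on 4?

38⁻¹ ≡ 17 (mod 43) because 38·17 = 646 = 15·43 + 1.
So x ≡ 17·4 = 68 ≡ 25 (mod 43).

25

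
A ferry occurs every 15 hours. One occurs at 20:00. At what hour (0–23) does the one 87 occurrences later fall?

87·15 = 1305.
1305 − 54·24 = 9, so 1305 ≡ 9 (mod 24).
(20 + 9) mod 24 = 5.

5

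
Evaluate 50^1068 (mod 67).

Square-and-reduce mod 67: 50^1≡50, 50^2≡21, 50^4≡39, 50^8≡47, 50^16≡65, 50^32≡4, 50^64≡16, 50^128≡55, 50^256≡10, 50^512≡33, 50^1024≡17.
1068 = 4 + 8 + 32 + 1024, so 50^1068 ≡ 39·47·4·17 ≡ 24 (mod 67).

24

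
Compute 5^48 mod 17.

Square-and-reduce mod 17: 5^1≡5, 5^2≡8, 5^4≡13, 5^8≡16, 5^16≡1, 5^32≡1.
48 = 16 + 32, so 5^48 ≡ 1·1 ≡ 1 (mod 17).

1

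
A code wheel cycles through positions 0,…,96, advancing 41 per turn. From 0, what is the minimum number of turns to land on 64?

41⁻¹ ≡ 71 (mod 97) because 41·71 = 2911 = 30·97 + 1.
Multiplying both sides by 71: x ≡ 71·64 = 4544 ≡ 82 (mod 97).

82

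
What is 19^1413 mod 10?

9

Last digits of 9^n: 9, 1 (period 2).
1413 leaves remainder 1 on division by 2, so 19^1413 ends in 9.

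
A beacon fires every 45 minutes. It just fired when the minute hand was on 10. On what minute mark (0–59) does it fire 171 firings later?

25

171·45 = 7695.
Dividing 7695 by 60 gives quotient 128 and remainder 15.
(10 + 15) mod 60 = 25.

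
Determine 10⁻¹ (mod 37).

37 = 3·10 + 7
10 = 1·7 + 3
7 = 2·3 + 1
3 = 3·1 + 0
Back-substituting gives 10·26 ≡ 1 (mod 37).

26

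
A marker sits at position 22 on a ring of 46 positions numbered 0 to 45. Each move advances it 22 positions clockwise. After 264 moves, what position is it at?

34

264·22 = 5808.
5808 mod 46 = 12 (since 126·46 = 5796).
(22 + 12) mod 46 = 34.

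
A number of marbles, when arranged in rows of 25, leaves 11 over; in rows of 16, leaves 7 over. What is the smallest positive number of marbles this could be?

311

Since 16·11 ≡ 1 (mod 25), take x = 7 + 16·((11−7)·11 mod 25) = 7 + 16·19 = 311.
Check: 311 mod 25 = 11, 311 mod 16 = 7.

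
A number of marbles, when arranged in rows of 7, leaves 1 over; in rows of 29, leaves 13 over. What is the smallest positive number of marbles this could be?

71

Since 29·1 ≡ 1 (mod 7), take x = 13 + 29·((1−13)·1 mod 7) = 13 + 29·2 = 71.
Check: 71 mod 7 = 1, 71 mod 29 = 13.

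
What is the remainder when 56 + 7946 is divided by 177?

7946 = 44·177 + 158, so 7946 mod 177 = 158.
(56 + 158) mod 177 = 37.

37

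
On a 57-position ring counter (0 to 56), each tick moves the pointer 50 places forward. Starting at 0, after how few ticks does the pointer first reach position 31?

20

50⁻¹ ≡ 8 (mod 57) because 50·8 = 400 = 7·57 + 1.
So x ≡ 8·31 = 248 ≡ 20 (mod 57).
Check: 50·20 = 1000 = 17·57 + 31.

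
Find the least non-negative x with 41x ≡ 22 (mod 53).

41⁻¹ ≡ 22 (mod 53) because 41·22 = 902 = 17·53 + 1.
Multiplying both sides by 22: x ≡ 22·22 = 484 ≡ 7 (mod 53).

7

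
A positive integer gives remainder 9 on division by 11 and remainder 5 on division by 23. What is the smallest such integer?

Since 23·1 ≡ 1 (mod 11), take x = 5 + 23·((9−5)·1 mod 11) = 5 + 23·4 = 97.
Check: 97 mod 11 = 9, 97 mod 23 = 5.

97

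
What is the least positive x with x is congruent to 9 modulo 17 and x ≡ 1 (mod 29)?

Since 29·10 ≡ 1 (mod 17), take x = 1 + 29·((9−1)·10 mod 17) = 1 + 29·12 = 349.
Check: 349 mod 17 = 9, 349 mod 29 = 1.

349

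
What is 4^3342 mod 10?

6

Powers of 4 mod 10 repeat with period 2: 4, 6.
3342 mod 2 = 0, so the last digit matches 4^2 = 6.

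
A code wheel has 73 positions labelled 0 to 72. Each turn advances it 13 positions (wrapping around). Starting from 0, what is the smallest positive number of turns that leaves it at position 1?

45

13·45 = 585 = 8·73 + 1, so 13⁻¹ ≡ 45 (mod 73).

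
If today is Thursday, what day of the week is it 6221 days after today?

6221 = 888·7 + 5, so 6221 mod 7 = 5.
Thursday + 5 days → Tuesday.

Tuesday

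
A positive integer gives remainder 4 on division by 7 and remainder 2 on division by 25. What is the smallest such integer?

x ≡ 4 (mod 7) gives x ∈ {4, 11, 18, 25, 32, 39, 46, 53, …}.
The first of these with x mod 25 = 2 is 102.

102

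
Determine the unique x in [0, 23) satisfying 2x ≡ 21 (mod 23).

22

The inverse of 2 mod 23 is 12 (since 2·12 = 24 ≡ 1).
Multiplying both sides by 12: x ≡ 12·21 = 252 ≡ 22 (mod 23).
Check: 2·22 = 44 = 1·23 + 21.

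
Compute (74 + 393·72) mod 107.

393·72 = 28296.
28296 = 264·107 + 48, so 28296 mod 107 = 48.
(74 + 48) mod 107 = 15.

15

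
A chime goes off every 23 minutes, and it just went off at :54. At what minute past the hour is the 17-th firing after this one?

17·23 = 391.
391 = 6·60 + 31, so 391 mod 60 = 31.
(54 + 31) mod 60 = 25.

25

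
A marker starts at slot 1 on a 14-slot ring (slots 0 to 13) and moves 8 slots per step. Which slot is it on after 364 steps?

364·8 = 2912.
Dividing 2912 by 14 gives quotient 208 and remainder 0.
(1 + 0) mod 14 = 1.

1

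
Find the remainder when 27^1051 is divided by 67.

Successive squares of 27 mod 67: 27^1≡27, 27^2≡59, 27^4≡64, 27^8≡9, 27^16≡14, 27^32≡62, 27^64≡25, 27^128≡22, 27^256≡15, 27^512≡24, 27^1024≡40.
Since 1051 = 1 + 2 + 8 + 16 + 1024 in binary, 27^1051 ≡ 27·59·9·14·40 ≡ 43 (mod 67).

43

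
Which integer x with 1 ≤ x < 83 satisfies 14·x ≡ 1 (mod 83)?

6

83 = 5·14 + 13
14 = 1·13 + 1
13 = 13·1 + 0
Back-substituting gives 14·6 ≡ 1 (mod 83).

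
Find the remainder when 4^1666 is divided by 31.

Square-and-reduce mod 31: 4^1≡4, 4^2≡16, 4^4≡8, 4^8≡2, 4^16≡4, 4^32≡16, 4^64≡8, 4^128≡2, 4^256≡4, 4^512≡16, 4^1024≡8.
Since 1666 = 2 + 128 + 512 + 1024 in binary, 4^1666 ≡ 16·2·16·8 ≡ 4 (mod 31).

4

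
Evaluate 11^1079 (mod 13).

6

Successive squares of 11 mod 13: 11^1≡11, 11^2≡4, 11^4≡3, 11^8≡9, 11^16≡3, 11^32≡9, 11^64≡3, 11^128≡9, 11^256≡3, 11^512≡9, 11^1024≡3.
Since 1079 = 1 + 2 + 4 + 16 + 32 + 1024 in binary, 11^1079 ≡ 11·4·3·3·9·3 ≡ 6 (mod 13).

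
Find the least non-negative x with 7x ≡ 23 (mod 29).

The inverse of 7 mod 29 is 25 (since 7·25 = 175 ≡ 1).
So x ≡ 25·23 = 575 ≡ 24 (mod 29).

24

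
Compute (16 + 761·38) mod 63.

761·38 = 28918.
Dividing 28918 by 63 gives quotient 459 and remainder 1.
(16 + 1) mod 63 = 17.

17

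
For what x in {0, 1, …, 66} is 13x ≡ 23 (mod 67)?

43

13⁻¹ ≡ 31 (mod 67) because 13·31 = 403 = 6·67 + 1.
So x ≡ 31·23 = 713 ≡ 43 (mod 67).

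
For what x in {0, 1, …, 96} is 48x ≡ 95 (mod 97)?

4

48⁻¹ ≡ 95 (mod 97) because 48·95 = 4560 = 47·97 + 1.
Multiplying both sides by 95: x ≡ 95·95 = 9025 ≡ 4 (mod 97).
Check: 48·4 = 192 = 1·97 + 95.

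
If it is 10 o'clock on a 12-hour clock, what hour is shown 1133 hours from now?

1133 mod 12 = 5 (since 94·12 = 1128).
10 + 5 → 3 on a 12-hour dial.

3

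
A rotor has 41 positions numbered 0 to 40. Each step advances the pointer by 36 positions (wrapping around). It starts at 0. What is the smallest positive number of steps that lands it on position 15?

36⁻¹ ≡ 8 (mod 41) because 36·8 = 288 = 7·41 + 1.
So x ≡ 8·15 = 120 ≡ 38 (mod 41).

38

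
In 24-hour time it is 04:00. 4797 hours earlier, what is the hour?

4797 mod 24 = 21 (since 199·24 = 4776).
(4 − 21) mod 24 = 7.

7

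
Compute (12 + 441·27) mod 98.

61

441·27 = 11907.
Dividing 11907 by 98 gives quotient 121 and remainder 49.
(12 + 49) mod 98 = 61.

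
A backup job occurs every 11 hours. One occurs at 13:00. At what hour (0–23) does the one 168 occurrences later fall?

168·11 = 1848.
1848 mod 24 = 0 (since 77·24 = 1848).
(13 + 0) mod 24 = 13.

13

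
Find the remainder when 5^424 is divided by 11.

Successive squares of 5 mod 11: 5^1≡5, 5^2≡3, 5^4≡9, 5^8≡4, 5^16≡5, 5^32≡3, 5^64≡9, 5^128≡4, 5^256≡5.
424 = 8 + 32 + 128 + 256, so 5^424 ≡ 4·3·4·5 ≡ 9 (mod 11).

9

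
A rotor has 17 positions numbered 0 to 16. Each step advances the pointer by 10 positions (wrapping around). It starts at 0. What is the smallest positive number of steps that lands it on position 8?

11

10⁻¹ ≡ 12 (mod 17) because 10·12 = 120 = 7·17 + 1.
So x ≡ 12·8 = 96 ≡ 11 (mod 17).
Check: 10·11 = 110 = 6·17 + 8.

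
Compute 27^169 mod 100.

87

Successive squares of 27 mod 100: 27^1≡27, 27^2≡29, 27^4≡41, 27^8≡81, 27^16≡61, 27^32≡21, 27^64≡41, 27^128≡81.
Since 169 = 1 + 8 + 32 + 128 in binary, 27^169 ≡ 27·81·21·81 ≡ 87 (mod 100).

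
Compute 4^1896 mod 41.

37

By repeated squaring mod 41: 4^1≡4, 4^2≡16, 4^4≡10, 4^8≡18, 4^16≡37, 4^32≡16, 4^64≡10, 4^128≡18, 4^256≡37, 4^512≡16, 4^1024≡10.
Since 1896 = 8 + 32 + 64 + 256 + 512 + 1024 in binary, 4^1896 ≡ 18·16·10·37·16·10 ≡ 37 (mod 41).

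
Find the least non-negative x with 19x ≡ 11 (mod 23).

The inverse of 19 mod 23 is 17 (since 19·17 = 323 ≡ 1).
Multiplying both sides by 17: x ≡ 17·11 = 187 ≡ 3 (mod 23).

3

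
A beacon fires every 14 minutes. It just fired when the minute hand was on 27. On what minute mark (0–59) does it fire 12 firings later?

15

12·14 = 168.
168 − 2·60 = 48, so 168 ≡ 48 (mod 60).
(27 + 48) mod 60 = 15.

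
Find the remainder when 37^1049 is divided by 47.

4

Square-and-reduce mod 47: 37^1≡37, 37^2≡6, 37^4≡36, 37^8≡27, 37^16≡24, 37^32≡12, 37^64≡3, 37^128≡9, 37^256≡34, 37^512≡28, 37^1024≡32.
1049 = 1 + 8 + 16 + 1024, so 37^1049 ≡ 37·27·24·32 ≡ 4 (mod 47).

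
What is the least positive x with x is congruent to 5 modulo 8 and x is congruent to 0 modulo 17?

x ≡ 5 (mod 8) gives x ∈ {5, 13, 21, 29, 37, 45, 53, 61, …}.
The first of these with x mod 17 = 0 is 85.

85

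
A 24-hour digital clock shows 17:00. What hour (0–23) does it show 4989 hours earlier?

20

4989 − 207·24 = 21, so 4989 ≡ 21 (mod 24).
(17 − 21) mod 24 = 20.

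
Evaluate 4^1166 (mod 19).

Square-and-reduce mod 19: 4^1≡4, 4^2≡16, 4^4≡9, 4^8≡5, 4^16≡6, 4^32≡17, 4^64≡4, 4^128≡16, 4^256≡9, 4^512≡5, 4^1024≡6.
1166 = 2 + 4 + 8 + 128 + 1024, so 4^1166 ≡ 16·9·5·16·6 ≡ 17 (mod 19).

17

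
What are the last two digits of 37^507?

Square-and-reduce mod 100: 37^1≡37, 37^2≡69, 37^4≡61, 37^8≡21, 37^16≡41, 37^32≡81, 37^64≡61, 37^128≡21, 37^256≡41.
Since 507 = 1 + 2 + 8 + 16 + 32 + 64 + 128 + 256 in binary, 37^507 ≡ 37·69·21·41·81·61·21·41 ≡ 33 (mod 100).

33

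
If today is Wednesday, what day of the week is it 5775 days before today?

Dividing 5775 by 7 gives quotient 825 and remainder 0.
Wednesday − 0 days → Wednesday.

Wednesday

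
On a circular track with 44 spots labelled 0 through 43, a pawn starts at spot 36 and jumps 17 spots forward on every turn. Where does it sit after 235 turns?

27

235·17 = 3995.
3995 mod 44 = 35 (since 90·44 = 3960).
(36 + 35) mod 44 = 27.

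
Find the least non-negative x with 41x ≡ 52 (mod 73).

44

41⁻¹ ≡ 57 (mod 73) because 41·57 = 2337 = 32·73 + 1.
So x ≡ 57·52 = 2964 ≡ 44 (mod 73).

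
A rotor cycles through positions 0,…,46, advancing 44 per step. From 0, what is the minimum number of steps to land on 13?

The inverse of 44 mod 47 is 31 (since 44·31 = 1364 ≡ 1).
Multiplying both sides by 31: x ≡ 31·13 = 403 ≡ 27 (mod 47).

27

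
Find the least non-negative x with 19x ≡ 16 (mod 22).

The inverse of 19 mod 22 is 7 (since 19·7 = 133 ≡ 1).
So x ≡ 7·16 = 112 ≡ 2 (mod 22).
Check: 19·2 = 38 = 1·22 + 16.

2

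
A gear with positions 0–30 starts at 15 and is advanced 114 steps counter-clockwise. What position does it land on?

114 = 3·31 + 21, so 114 mod 31 = 21.
(15 − 21) mod 31 = 25.

25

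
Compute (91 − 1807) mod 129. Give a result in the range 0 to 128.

1807 = 14·129 + 1, so 1807 mod 129 = 1.
(91 − 1) mod 129 = 90.

90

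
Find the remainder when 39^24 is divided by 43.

By repeated squaring mod 43: 39^1≡39, 39^2≡16, 39^4≡41, 39^8≡4, 39^16≡16.
24 = 8 + 16, so 39^24 ≡ 4·16 ≡ 21 (mod 43).

21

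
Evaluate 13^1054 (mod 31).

10

By repeated squaring mod 31: 13^1≡13, 13^2≡14, 13^4≡10, 13^8≡7, 13^16≡18, 13^32≡14, 13^64≡10, 13^128≡7, 13^256≡18, 13^512≡14, 13^1024≡10.
Since 1054 = 2 + 4 + 8 + 16 + 1024 in binary, 13^1054 ≡ 14·10·7·18·10 ≡ 10 (mod 31).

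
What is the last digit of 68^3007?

2

Last digits of 8^n: 8, 4, 2, 6 (period 4).
3007 mod 4 = 3, so the last digit matches 8^3 = 2.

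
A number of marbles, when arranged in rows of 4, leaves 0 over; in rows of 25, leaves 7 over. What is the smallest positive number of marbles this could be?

x ≡ 0 (mod 4) gives x ∈ {0, 4, 8, 12, 16, 20, 24, 28, …}.
The first of these with x mod 25 = 7 is 32.

32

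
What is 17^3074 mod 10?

Powers of 7 mod 10 repeat with period 4: 7, 9, 3, 1.
3074 leaves remainder 2 on division by 4, so 17^3074 ends in 9.

9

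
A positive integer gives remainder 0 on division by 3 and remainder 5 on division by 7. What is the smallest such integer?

x ≡ 0 (mod 3) gives x ∈ {0, 3, 6, 9, 12}.
The first of these with x mod 7 = 5 is 12.

12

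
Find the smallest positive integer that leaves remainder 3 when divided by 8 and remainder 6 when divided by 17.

x ≡ 3 (mod 8) gives x ∈ {3, 11, 19, 27, 35, 43, 51, 59, …}.
The first of these with x mod 17 = 6 is 91.

91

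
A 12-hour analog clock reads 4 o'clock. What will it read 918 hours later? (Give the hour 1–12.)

10

Dividing 918 by 12 gives quotient 76 and remainder 6.
4 + 6 → 10 on a 12-hour dial.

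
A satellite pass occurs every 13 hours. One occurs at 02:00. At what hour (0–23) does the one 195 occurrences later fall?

195·13 = 2535.
2535 = 105·24 + 15, so 2535 mod 24 = 15.
(2 + 15) mod 24 = 17.

17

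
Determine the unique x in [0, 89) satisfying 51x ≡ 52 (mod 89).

The inverse of 51 mod 89 is 7 (since 51·7 = 357 ≡ 1).
Multiplying both sides by 7: x ≡ 7·52 = 364 ≡ 8 (mod 89).

8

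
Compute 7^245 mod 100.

Successive squares of 7 mod 100: 7^1≡7, 7^2≡49, 7^4≡1, 7^8≡1, 7^16≡1, 7^32≡1, 7^64≡1, 7^128≡1.
Since 245 = 1 + 4 + 16 + 32 + 64 + 128 in binary, 7^245 ≡ 7·1·1·1·1·1 ≡ 7 (mod 100).

7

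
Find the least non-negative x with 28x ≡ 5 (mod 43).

14

The inverse of 28 mod 43 is 20 (since 28·20 = 560 ≡ 1).
So x ≡ 20·5 = 100 ≡ 14 (mod 43).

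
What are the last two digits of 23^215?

Successive squares of 23 mod 100: 23^1≡23, 23^2≡29, 23^4≡41, 23^8≡81, 23^16≡61, 23^32≡21, 23^64≡41, 23^128≡81.
215 = 1 + 2 + 4 + 16 + 64 + 128, so 23^215 ≡ 23·29·41·61·41·81 ≡ 7 (mod 100).

07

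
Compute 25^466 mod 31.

By repeated squaring mod 31: 25^1≡25, 25^2≡5, 25^4≡25, 25^8≡5, 25^16≡25, 25^32≡5, 25^64≡25, 25^128≡5, 25^256≡25.
466 = 2 + 16 + 64 + 128 + 256, so 25^466 ≡ 5·25·25·5·25 ≡ 25 (mod 31).

25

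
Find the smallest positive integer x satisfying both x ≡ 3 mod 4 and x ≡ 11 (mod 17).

11

x ≡ 3 (mod 4) gives x ∈ {3, 7, 11}.
The first of these with x mod 17 = 11 is 11.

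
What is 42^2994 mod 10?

Last digits of 2^n: 2, 4, 8, 6 (period 4).
2994 mod 4 = 2, so the last digit matches 2^2 = 4.

4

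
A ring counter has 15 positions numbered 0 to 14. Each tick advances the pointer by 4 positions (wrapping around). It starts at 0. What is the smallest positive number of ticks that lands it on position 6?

9

4⁻¹ ≡ 4 (mod 15) because 4·4 = 16 = 1·15 + 1.
Multiplying both sides by 4: x ≡ 4·6 = 24 ≡ 9 (mod 15).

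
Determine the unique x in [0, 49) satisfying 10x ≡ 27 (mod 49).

37

The inverse of 10 mod 49 is 5 (since 10·5 = 50 ≡ 1).
So x ≡ 5·27 = 135 ≡ 37 (mod 49).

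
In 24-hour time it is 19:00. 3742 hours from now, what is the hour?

3742 − 155·24 = 22, so 3742 ≡ 22 (mod 24).
(19 + 22) mod 24 = 17.

17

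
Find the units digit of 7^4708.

1

Powers of 7 mod 10 repeat with period 4: 7, 9, 3, 1.
4708 leaves remainder 0 on division by 4, so 7^4708 ends in 1.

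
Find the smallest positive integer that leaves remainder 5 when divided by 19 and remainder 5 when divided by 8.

Since 8·12 ≡ 1 (mod 19), take x = 5 + 8·((5−5)·12 mod 19) = 5 + 8·0 = 5.
Check: 5 mod 19 = 5, 5 mod 8 = 5.

5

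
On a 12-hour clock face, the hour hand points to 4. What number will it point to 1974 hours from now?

Dividing 1974 by 12 gives quotient 164 and remainder 6.
4 + 6 → 10 on a 12-hour dial.

10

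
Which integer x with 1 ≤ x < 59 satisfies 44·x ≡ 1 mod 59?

44·55 = 2420 = 41·59 + 1, so 44⁻¹ ≡ 55 (mod 59).

55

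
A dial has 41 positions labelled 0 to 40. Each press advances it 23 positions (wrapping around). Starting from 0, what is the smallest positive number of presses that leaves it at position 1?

25

23·25 = 575 = 14·41 + 1, so 23⁻¹ ≡ 25 (mod 41).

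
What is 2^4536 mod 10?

6

Last digits of 2^n: 2, 4, 8, 6 (period 4).
4536 mod 4 = 0, so the last digit matches 2^4 = 6.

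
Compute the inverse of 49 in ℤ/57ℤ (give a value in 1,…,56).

49·7 = 343 = 6·57 + 1, so 49⁻¹ ≡ 7 (mod 57).

7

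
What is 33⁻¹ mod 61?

37

33·37 = 1221 = 20·61 + 1, so 33⁻¹ ≡ 37 (mod 61).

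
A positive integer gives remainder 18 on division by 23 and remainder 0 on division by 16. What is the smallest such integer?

64

x ≡ 0 (mod 16) gives x ∈ {0, 16, 32, 48, 64}.
The first of these with x mod 23 = 18 is 64.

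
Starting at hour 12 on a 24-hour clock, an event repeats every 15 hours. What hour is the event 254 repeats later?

254·15 = 3810.
3810 = 158·24 + 18, so 3810 mod 24 = 18.
(12 + 18) mod 24 = 6.

6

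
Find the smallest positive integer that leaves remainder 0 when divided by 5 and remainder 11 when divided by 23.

Since 23·2 ≡ 1 (mod 5), take x = 11 + 23·((0−11)·2 mod 5) = 11 + 23·3 = 80.
Check: 80 mod 5 = 0, 80 mod 23 = 11.

80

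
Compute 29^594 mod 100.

By repeated squaring mod 100: 29^1≡29, 29^2≡41, 29^4≡81, 29^8≡61, 29^16≡21, 29^32≡41, 29^64≡81, 29^128≡61, 29^256≡21, 29^512≡41.
Since 594 = 2 + 16 + 64 + 512 in binary, 29^594 ≡ 41·21·81·41 ≡ 81 (mod 100).

81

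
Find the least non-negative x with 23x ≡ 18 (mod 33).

The inverse of 23 mod 33 is 23 (since 23·23 = 529 ≡ 1).
Multiplying both sides by 23: x ≡ 23·18 = 414 ≡ 18 (mod 33).

18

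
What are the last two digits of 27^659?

Successive squares of 27 mod 100: 27^1≡27, 27^2≡29, 27^4≡41, 27^8≡81, 27^16≡61, 27^32≡21, 27^64≡41, 27^128≡81, 27^256≡61, 27^512≡21.
659 = 1 + 2 + 16 + 128 + 512, so 27^659 ≡ 27·29·61·81·21 ≡ 63 (mod 100).

63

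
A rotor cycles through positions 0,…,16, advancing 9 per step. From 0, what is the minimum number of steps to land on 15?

9⁻¹ ≡ 2 (mod 17) because 9·2 = 18 = 1·17 + 1.
So x ≡ 2·15 = 30 ≡ 13 (mod 17).

13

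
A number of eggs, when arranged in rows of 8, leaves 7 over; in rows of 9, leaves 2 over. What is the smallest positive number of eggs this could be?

Since 9·1 ≡ 1 (mod 8), take x = 2 + 9·((7−2)·1 mod 8) = 2 + 9·5 = 47.
Check: 47 mod 8 = 7, 47 mod 9 = 2.

47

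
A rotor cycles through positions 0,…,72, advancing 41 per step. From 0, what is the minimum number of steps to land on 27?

41⁻¹ ≡ 57 (mod 73) because 41·57 = 2337 = 32·73 + 1.
Multiplying both sides by 57: x ≡ 57·27 = 1539 ≡ 6 (mod 73).

6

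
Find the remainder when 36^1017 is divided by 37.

36

By repeated squaring mod 37: 36^1≡36, 36^2≡1, 36^4≡1, 36^8≡1, 36^16≡1, 36^32≡1, 36^64≡1, 36^128≡1, 36^256≡1, 36^512≡1.
Since 1017 = 1 + 8 + 16 + 32 + 64 + 128 + 256 + 512 in binary, 36^1017 ≡ 36·1·1·1·1·1·1·1 ≡ 36 (mod 37).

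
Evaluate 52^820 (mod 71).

By repeated squaring mod 71: 52^1≡52, 52^2≡6, 52^4≡36, 52^8≡18, 52^16≡40, 52^32≡38, 52^64≡24, 52^128≡8, 52^256≡64, 52^512≡49.
820 = 4 + 16 + 32 + 256 + 512, so 52^820 ≡ 36·40·38·64·49 ≡ 32 (mod 71).

32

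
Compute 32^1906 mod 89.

Square-and-reduce mod 89: 32^1≡32, 32^2≡45, 32^4≡67, 32^8≡39, 32^16≡8, 32^32≡64, 32^64≡2, 32^128≡4, 32^256≡16, 32^512≡78, 32^1024≡32.
Since 1906 = 2 + 16 + 32 + 64 + 256 + 512 + 1024 in binary, 32^1906 ≡ 45·8·64·2·16·78·32 ≡ 16 (mod 89).

16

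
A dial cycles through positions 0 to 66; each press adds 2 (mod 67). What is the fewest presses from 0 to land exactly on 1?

34

67 = 33·2 + 1
2 = 2·1 + 0
Back-substituting gives 2·34 ≡ 1 (mod 67).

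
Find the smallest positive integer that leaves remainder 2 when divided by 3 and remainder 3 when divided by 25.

53

Since 25·1 ≡ 1 (mod 3), take x = 3 + 25·((2−3)·1 mod 3) = 3 + 25·2 = 53.
Check: 53 mod 3 = 2, 53 mod 25 = 3.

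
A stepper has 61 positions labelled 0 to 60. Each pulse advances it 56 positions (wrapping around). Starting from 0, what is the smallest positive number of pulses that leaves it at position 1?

61 = 1·56 + 5
56 = 11·5 + 1
5 = 5·1 + 0
Back-substituting gives 56·12 ≡ 1 (mod 61).

12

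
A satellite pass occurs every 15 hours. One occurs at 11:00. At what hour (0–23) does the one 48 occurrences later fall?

11

48·15 = 720.
720 mod 24 = 0 (since 30·24 = 720).
(11 + 0) mod 24 = 11.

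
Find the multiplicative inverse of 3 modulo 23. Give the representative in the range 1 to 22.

8

3·8 = 24 = 1·23 + 1, so 3⁻¹ ≡ 8 (mod 23).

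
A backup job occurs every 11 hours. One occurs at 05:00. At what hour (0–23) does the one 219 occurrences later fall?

14

219·11 = 2409.
2409 − 100·24 = 9, so 2409 ≡ 9 (mod 24).
(5 + 9) mod 24 = 14.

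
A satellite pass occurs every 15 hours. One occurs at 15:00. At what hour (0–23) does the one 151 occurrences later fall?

151·15 = 2265.
2265 = 94·24 + 9, so 2265 mod 24 = 9.
(15 + 9) mod 24 = 0.

0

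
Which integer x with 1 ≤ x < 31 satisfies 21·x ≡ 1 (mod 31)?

21·3 = 63 = 2·31 + 1, so 21⁻¹ ≡ 3 (mod 31).

3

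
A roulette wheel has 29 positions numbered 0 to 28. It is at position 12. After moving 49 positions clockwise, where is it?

49 − 1·29 = 20, so 49 ≡ 20 (mod 29).
(12 + 20) mod 29 = 3.

3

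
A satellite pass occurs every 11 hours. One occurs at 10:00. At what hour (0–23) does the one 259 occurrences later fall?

259·11 = 2849.
2849 mod 24 = 17 (since 118·24 = 2832).
(10 + 17) mod 24 = 3.

3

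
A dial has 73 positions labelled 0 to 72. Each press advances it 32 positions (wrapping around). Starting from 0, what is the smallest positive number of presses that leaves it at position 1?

32·16 = 512 = 7·73 + 1, so 32⁻¹ ≡ 16 (mod 73).

16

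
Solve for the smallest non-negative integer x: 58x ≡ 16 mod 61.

58⁻¹ ≡ 20 (mod 61) because 58·20 = 1160 = 19·61 + 1.
So x ≡ 20·16 = 320 ≡ 15 (mod 61).

15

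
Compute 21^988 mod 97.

Square-and-reduce mod 97: 21^1≡21, 21^2≡53, 21^4≡93, 21^8≡16, 21^16≡62, 21^32≡61, 21^64≡35, 21^128≡61, 21^256≡35, 21^512≡61.
988 = 4 + 8 + 16 + 64 + 128 + 256 + 512, so 21^988 ≡ 93·16·62·35·61·35·61 ≡ 9 (mod 97).

9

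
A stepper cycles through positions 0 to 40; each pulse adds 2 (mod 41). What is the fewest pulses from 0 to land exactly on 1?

41 = 20·2 + 1
2 = 2·1 + 0
Back-substituting gives 2·21 ≡ 1 (mod 41).

21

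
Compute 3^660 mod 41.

40

Successive squares of 3 mod 41: 3^1≡3, 3^2≡9, 3^4≡40, 3^8≡1, 3^16≡1, 3^32≡1, 3^64≡1, 3^128≡1, 3^256≡1, 3^512≡1.
Since 660 = 4 + 16 + 128 + 512 in binary, 3^660 ≡ 40·1·1·1 ≡ 40 (mod 41).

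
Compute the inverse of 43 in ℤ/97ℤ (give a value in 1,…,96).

88

97 = 2·43 + 11
43 = 3·11 + 10
11 = 1·10 + 1
10 = 10·1 + 0
Back-substituting gives 43·88 ≡ 1 (mod 97).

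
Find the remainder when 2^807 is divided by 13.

By repeated squaring mod 13: 2^1≡2, 2^2≡4, 2^4≡3, 2^8≡9, 2^16≡3, 2^32≡9, 2^64≡3, 2^128≡9, 2^256≡3, 2^512≡9.
807 = 1 + 2 + 4 + 32 + 256 + 512, so 2^807 ≡ 2·4·3·9·3·9 ≡ 8 (mod 13).

8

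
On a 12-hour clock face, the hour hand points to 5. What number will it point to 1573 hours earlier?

1573 = 131·12 + 1, so 1573 mod 12 = 1.
5 − 1 → 4 on a 12-hour dial.

4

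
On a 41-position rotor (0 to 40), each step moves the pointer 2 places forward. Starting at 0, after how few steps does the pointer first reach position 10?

The inverse of 2 mod 41 is 21 (since 2·21 = 42 ≡ 1).
So x ≡ 21·10 = 210 ≡ 5 (mod 41).

5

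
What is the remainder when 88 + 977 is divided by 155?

135

977 − 6·155 = 47, so 977 ≡ 47 (mod 155).
(88 + 47) mod 155 = 135.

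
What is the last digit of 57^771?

Powers of 7 mod 10 repeat with period 4: 7, 9, 3, 1.
771 mod 4 = 3, so the last digit matches 7^3 = 3.

3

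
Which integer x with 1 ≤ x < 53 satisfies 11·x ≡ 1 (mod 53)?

29

11·29 = 319 = 6·53 + 1, so 11⁻¹ ≡ 29 (mod 53).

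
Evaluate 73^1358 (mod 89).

Square-and-reduce mod 89: 73^1≡73, 73^2≡78, 73^4≡32, 73^8≡45, 73^16≡67, 73^32≡39, 73^64≡8, 73^128≡64, 73^256≡2, 73^512≡4, 73^1024≡16.
Since 1358 = 2 + 4 + 8 + 64 + 256 + 1024 in binary, 73^1358 ≡ 78·32·45·8·2·16 ≡ 67 (mod 89).

67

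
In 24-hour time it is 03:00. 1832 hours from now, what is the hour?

11

1832 mod 24 = 8 (since 76·24 = 1824).
(3 + 8) mod 24 = 11.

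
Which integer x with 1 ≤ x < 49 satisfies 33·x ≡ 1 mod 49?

3

49 = 1·33 + 16
33 = 2·16 + 1
16 = 16·1 + 0
Back-substituting gives 33·3 ≡ 1 (mod 49).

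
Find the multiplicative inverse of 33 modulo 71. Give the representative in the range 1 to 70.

33·28 = 924 = 13·71 + 1, so 33⁻¹ ≡ 28 (mod 71).

28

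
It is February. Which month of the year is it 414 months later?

Dividing 414 by 12 gives quotient 34 and remainder 6.
February + 6 months → August.

August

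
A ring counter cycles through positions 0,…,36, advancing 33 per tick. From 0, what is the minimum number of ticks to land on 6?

The inverse of 33 mod 37 is 9 (since 33·9 = 297 ≡ 1).
Multiplying both sides by 9: x ≡ 9·6 = 54 ≡ 17 (mod 37).
Check: 33·17 = 561 = 15·37 + 6.

17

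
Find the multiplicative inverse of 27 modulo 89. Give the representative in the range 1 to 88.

27·33 = 891 = 10·89 + 1, so 27⁻¹ ≡ 33 (mod 89).

33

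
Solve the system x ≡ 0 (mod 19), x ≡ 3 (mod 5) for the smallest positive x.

Since 5·4 ≡ 1 (mod 19), take x = 3 + 5·((0−3)·4 mod 19) = 3 + 5·7 = 38.
Check: 38 mod 19 = 0, 38 mod 5 = 3.

38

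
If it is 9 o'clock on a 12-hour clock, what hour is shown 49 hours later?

10

49 mod 12 = 1 (since 4·12 = 48).
9 + 1 → 10 on a 12-hour dial.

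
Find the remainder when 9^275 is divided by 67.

By repeated squaring mod 67: 9^1≡9, 9^2≡14, 9^4≡62, 9^8≡25, 9^16≡22, 9^32≡15, 9^64≡24, 9^128≡40, 9^256≡59.
Since 275 = 1 + 2 + 16 + 256 in binary, 9^275 ≡ 9·14·22·59 ≡ 1 (mod 67).

1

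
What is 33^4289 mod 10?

3

The units digit of 33^n cycles with period 4: 3, 9, 7, 1, …
4289 mod 4 = 1, so the last digit matches 3^1 = 3.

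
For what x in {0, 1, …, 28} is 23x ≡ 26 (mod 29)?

15

23⁻¹ ≡ 24 (mod 29) because 23·24 = 552 = 19·29 + 1.
Multiplying both sides by 24: x ≡ 24·26 = 624 ≡ 15 (mod 29).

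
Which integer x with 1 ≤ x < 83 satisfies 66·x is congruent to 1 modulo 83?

39

83 = 1·66 + 17
66 = 3·17 + 15
17 = 1·15 + 2
15 = 7·2 + 1
2 = 2·1 + 0
Back-substituting gives 66·39 ≡ 1 (mod 83).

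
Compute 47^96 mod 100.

21

By repeated squaring mod 100: 47^1≡47, 47^2≡9, 47^4≡81, 47^8≡61, 47^16≡21, 47^32≡41, 47^64≡81.
96 = 32 + 64, so 47^96 ≡ 41·81 ≡ 21 (mod 100).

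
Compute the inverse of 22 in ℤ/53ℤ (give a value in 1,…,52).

53 = 2·22 + 9
22 = 2·9 + 4
9 = 2·4 + 1
4 = 4·1 + 0
Back-substituting gives 22·41 ≡ 1 (mod 53).

41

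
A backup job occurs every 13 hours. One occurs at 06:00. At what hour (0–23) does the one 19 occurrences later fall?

13

19·13 = 247.
247 mod 24 = 7 (since 10·24 = 240).
(6 + 7) mod 24 = 13.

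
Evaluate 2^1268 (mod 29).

Successive squares of 2 mod 29: 2^1≡2, 2^2≡4, 2^4≡16, 2^8≡24, 2^16≡25, 2^32≡16, 2^64≡24, 2^128≡25, 2^256≡16, 2^512≡24, 2^1024≡25.
Since 1268 = 4 + 16 + 32 + 64 + 128 + 1024 in binary, 2^1268 ≡ 16·25·16·24·25·25 ≡ 24 (mod 29).

24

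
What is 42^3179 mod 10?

Powers of 2 mod 10 repeat with period 4: 2, 4, 8, 6.
3179 mod 4 = 3, so the last digit matches 2^3 = 8.

8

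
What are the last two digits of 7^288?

01

Successive squares of 7 mod 100: 7^1≡7, 7^2≡49, 7^4≡1, 7^8≡1, 7^16≡1, 7^32≡1, 7^64≡1, 7^128≡1, 7^256≡1.
288 = 32 + 256, so 7^288 ≡ 1·1 ≡ 1 (mod 100).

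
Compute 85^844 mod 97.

22

Square-and-reduce mod 97: 85^1≡85, 85^2≡47, 85^4≡75, 85^8≡96, 85^16≡1, 85^32≡1, 85^64≡1, 85^128≡1, 85^256≡1, 85^512≡1.
844 = 4 + 8 + 64 + 256 + 512, so 85^844 ≡ 75·96·1·1·1 ≡ 22 (mod 97).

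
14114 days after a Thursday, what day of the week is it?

14114 = 2016·7 + 2, so 14114 mod 7 = 2.
Thursday + 2 days → Saturday.

Saturday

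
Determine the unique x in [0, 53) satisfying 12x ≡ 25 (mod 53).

The inverse of 12 mod 53 is 31 (since 12·31 = 372 ≡ 1).
So x ≡ 31·25 = 775 ≡ 33 (mod 53).

33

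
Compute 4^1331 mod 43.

4

By repeated squaring mod 43: 4^1≡4, 4^2≡16, 4^4≡41, 4^8≡4, 4^16≡16, 4^32≡41, 4^64≡4, 4^128≡16, 4^256≡41, 4^512≡4, 4^1024≡16.
1331 = 1 + 2 + 16 + 32 + 256 + 1024, so 4^1331 ≡ 4·16·16·41·41·16 ≡ 4 (mod 43).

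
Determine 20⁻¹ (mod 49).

20·27 = 540 = 11·49 + 1, so 20⁻¹ ≡ 27 (mod 49).

27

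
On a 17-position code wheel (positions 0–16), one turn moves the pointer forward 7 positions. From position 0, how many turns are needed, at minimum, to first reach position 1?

5

17 = 2·7 + 3
7 = 2·3 + 1
3 = 3·1 + 0
Back-substituting gives 7·5 ≡ 1 (mod 17).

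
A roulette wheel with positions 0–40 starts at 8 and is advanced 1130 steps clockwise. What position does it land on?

31

Dividing 1130 by 41 gives quotient 27 and remainder 23.
(8 + 23) mod 41 = 31.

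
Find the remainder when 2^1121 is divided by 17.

2

Square-and-reduce mod 17: 2^1≡2, 2^2≡4, 2^4≡16, 2^8≡1, 2^16≡1, 2^32≡1, 2^64≡1, 2^128≡1, 2^256≡1, 2^512≡1, 2^1024≡1.
Since 1121 = 1 + 32 + 64 + 1024 in binary, 2^1121 ≡ 2·1·1·1 ≡ 2 (mod 17).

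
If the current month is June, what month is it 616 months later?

October

616 mod 12 = 4 (since 51·12 = 612).
June + 4 months → October.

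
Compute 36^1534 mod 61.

42

Square-and-reduce mod 61: 36^1≡36, 36^2≡15, 36^4≡42, 36^8≡56, 36^16≡25, 36^32≡15, 36^64≡42, 36^128≡56, 36^256≡25, 36^512≡15, 36^1024≡42.
Since 1534 = 2 + 4 + 8 + 16 + 32 + 64 + 128 + 256 + 1024 in binary, 36^1534 ≡ 15·42·56·25·15·42·56·25·42 ≡ 42 (mod 61).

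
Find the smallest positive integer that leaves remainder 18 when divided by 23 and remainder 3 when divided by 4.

87

x ≡ 3 (mod 4) gives x ∈ {3, 7, 11, 15, 19, 23, 27, 31, …}.
The first of these with x mod 23 = 18 is 87.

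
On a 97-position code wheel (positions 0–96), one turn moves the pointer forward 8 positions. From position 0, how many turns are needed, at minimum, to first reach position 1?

85

97 = 12·8 + 1
8 = 8·1 + 0
Back-substituting gives 8·85 ≡ 1 (mod 97).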